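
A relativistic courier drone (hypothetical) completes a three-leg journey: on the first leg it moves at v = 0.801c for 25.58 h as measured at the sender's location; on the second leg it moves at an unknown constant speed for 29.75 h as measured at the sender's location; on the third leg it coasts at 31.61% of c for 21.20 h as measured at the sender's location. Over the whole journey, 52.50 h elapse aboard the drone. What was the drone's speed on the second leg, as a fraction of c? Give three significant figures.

Leg 1: γ = 1/√(1 − 0.801²) = 1/√0.3584 = 1.670; τ_1 = 25.58/1.670 = 15.31 h.
Leg 2: speed unknown; τ_2 = 29.75/γ_2.
Leg 3: β = 0.3161; γ = 1/√(1 − 0.3161²) = 1/√0.9001 = 1.054; τ_3 = 21.20/1.054 = 20.11 h.
Total proper time: 15.31 + τ_2 + 20.11 = 52.50, so τ_2 = 52.50 − 35.43 = 17.07 h.
γ_2 = 29.75/17.07 = 1.742; β = √(1 − 1/γ²) = √0.6707.

β = 0.819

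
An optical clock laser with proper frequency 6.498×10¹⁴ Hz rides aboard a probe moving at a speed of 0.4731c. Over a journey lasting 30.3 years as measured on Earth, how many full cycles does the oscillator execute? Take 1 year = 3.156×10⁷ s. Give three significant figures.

γ = 1/√(1 − 0.4731²) = 1/√0.7762 = 1.135
The oscillator's own cycle count is N = f × τ where τ is the proper time aboard the probe. τ = Δt/γ = 30.3/1.135 = 26.69 years = 8.425×10⁸ s.
N = 6.498×10¹⁴ × 8.425×10⁸ = 5.474×10²³.

N = 5.47×10²³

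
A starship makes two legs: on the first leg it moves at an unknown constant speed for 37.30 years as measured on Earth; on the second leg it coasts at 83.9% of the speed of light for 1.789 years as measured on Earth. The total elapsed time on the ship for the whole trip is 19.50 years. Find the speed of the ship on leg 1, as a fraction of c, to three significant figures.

β = 0.868

Leg 1: speed unknown; τ_1 = 37.30/γ_1.
Leg 2: β = 0.839; γ = 1/√(1 − 0.839²) = 1/√0.2961 = 1.838; τ_2 = 1.789/1.838 = 0.9735 years.
Total proper time: τ_1 + 0.9735 = 19.50, so τ_1 = 19.50 − 0.9735 = 18.53 years.
γ_1 = 37.30/18.53 = 2.013; β = √(1 − 1/γ²) = √0.7533.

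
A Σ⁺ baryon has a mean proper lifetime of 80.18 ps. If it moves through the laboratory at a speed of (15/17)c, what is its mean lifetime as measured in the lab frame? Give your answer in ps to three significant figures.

Δt = 170 ps

γ = 1/√(1 − (15/17)²) = 17/8 = 2.125
The rest-frame lifetime is the proper time; the lab measures the dilated interval Δt = γτ₀ = 2.125 × 80.18 ps.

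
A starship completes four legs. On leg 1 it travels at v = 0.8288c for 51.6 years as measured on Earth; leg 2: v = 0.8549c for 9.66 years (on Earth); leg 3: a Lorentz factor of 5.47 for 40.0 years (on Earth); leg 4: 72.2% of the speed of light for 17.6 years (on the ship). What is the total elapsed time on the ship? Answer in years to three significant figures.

τ = 58.8 years

Leg 1: γ = 1/√(1 − 0.8288²) = 1/√0.3131 = 1.787; τ_1 = 51.6/1.787 = 28.87 years.
Leg 2: γ = 1/√(1 − 0.8549²) = 1/√0.2691 = 1.928; τ_2 = 9.66/1.928 = 5.012 years.
Leg 3: γ = 5.47; τ_3 = 40.0/5.470 = 7.313 years.
Leg 4: 17.6 years is already measured on the ship.
Total: 28.87 + 5.012 + 7.313 + 17.60 years.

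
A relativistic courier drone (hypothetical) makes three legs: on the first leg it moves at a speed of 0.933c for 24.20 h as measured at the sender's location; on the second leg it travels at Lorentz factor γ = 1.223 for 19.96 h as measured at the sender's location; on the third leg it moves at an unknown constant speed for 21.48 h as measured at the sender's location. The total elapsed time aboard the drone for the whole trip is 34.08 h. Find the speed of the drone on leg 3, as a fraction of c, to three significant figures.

Leg 1: γ = 1/√(1 − 0.933²) = 1/√0.1295 = 2.779; τ_1 = 24.20/2.779 = 8.709 h.
Leg 2: γ = 1.223; τ_2 = 19.96/1.223 = 16.32 h.
Leg 3: speed unknown; τ_3 = 21.48/γ_3.
Total proper time: 8.709 + 16.32 + τ_3 = 34.08, so τ_3 = 34.08 − 25.03 = 9.050 h.
γ_3 = 21.48/9.050 = 2.373; β = √(1 − 1/γ²) = √0.8225.

β = 0.907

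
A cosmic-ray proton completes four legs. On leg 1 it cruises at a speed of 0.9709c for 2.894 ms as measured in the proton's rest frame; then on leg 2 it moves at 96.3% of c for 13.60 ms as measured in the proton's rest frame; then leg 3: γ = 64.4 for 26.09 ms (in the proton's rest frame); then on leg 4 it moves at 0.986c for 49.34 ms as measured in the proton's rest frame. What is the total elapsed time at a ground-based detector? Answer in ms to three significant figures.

Δt = 2040 ms

Leg 1: γ = 1/√(1 − 0.9709²) = 1/√0.05735 = 4.176; Δt_1 = 4.176 × 2.894 = 12.08 ms.
Leg 2: β = 0.963; γ = 1/√(1 − 0.963²) = 1/√0.07263 = 3.711; Δt_2 = 3.711 × 13.60 = 50.46 ms.
Leg 3: γ = 64.4; Δt_3 = 64.40 × 26.09 = 1680 ms.
Leg 4: γ = 1/√(1 − 0.986²) = 1/√0.02780 = 5.997; Δt_4 = 5.997 × 49.34 = 295.9 ms.
Total: 12.08 + 50.46 + 1680 + 295.9 ms.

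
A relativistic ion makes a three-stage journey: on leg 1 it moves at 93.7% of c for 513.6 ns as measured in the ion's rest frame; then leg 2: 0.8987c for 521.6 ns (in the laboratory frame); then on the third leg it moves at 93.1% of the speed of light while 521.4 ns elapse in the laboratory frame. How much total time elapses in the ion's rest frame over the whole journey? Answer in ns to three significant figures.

Leg 1: 513.6 ns is already measured in the ion's rest frame.
Leg 2: γ = 1/√(1 − 0.8987²) = 1/√0.1923 = 2.280; τ_2 = 521.6/2.280 = 228.8 ns.
Leg 3: β = 0.931; γ = 1/√(1 − 0.931²) = 1/√0.1332 = 2.740; τ_3 = 521.4/2.740 = 190.3 ns.
Total: 513.6 + 228.8 + 190.3 ns.

τ = 933 ns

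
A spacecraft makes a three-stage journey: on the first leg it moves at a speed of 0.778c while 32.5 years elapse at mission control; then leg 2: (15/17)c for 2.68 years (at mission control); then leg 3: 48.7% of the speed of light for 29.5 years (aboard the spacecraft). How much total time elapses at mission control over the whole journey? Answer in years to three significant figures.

Leg 1: 32.5 years is already measured at mission control.
Leg 2: 2.68 years is already measured at mission control.
Leg 3: β = 0.487; γ = 1/√(1 − 0.487²) = 1/√0.7628 = 1.145; Δt_3 = 1.145 × 29.5 = 33.78 years.
Total: 32.50 + 2.680 + 33.78 years.

Δt = 69.0 years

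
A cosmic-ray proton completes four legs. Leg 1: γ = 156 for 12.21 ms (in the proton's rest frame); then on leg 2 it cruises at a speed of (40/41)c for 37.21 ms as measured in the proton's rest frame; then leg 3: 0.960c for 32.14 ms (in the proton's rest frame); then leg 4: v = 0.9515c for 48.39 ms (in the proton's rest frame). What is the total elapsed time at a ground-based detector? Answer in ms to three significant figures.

Δt = 2350 ms

Leg 1: γ = 156; Δt_1 = 156.0 × 12.21 = 1905 ms.
Leg 2: γ = 1/√(1 − (40/41)²) = 41/9 ≈ 4.556; Δt_2 = 4.556 × 37.21 = 169.5 ms.
Leg 3: γ = 1/√(1 − 0.960²) = 25/7 ≈ 3.571; Δt_3 = 3.571 × 32.14 = 114.8 ms.
Leg 4: γ = 1/√(1 − 0.9515²) = 1/√0.09465 = 3.250; Δt_4 = 3.250 × 48.39 = 157.3 ms.
Total: 1905 + 169.5 + 114.8 + 157.3 ms.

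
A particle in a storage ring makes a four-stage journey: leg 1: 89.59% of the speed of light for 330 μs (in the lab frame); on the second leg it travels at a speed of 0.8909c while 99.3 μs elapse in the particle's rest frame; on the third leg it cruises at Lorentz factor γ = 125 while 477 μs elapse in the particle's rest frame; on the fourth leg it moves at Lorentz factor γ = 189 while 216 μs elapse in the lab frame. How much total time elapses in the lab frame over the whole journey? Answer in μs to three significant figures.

Δt = 6.04×10⁴ μs

Leg 1: 330 μs is already measured in the lab frame.
Leg 2: γ = 1/√(1 − 0.8909²) = 1/√0.2063 = 2.202; Δt_2 = 2.202 × 99.3 = 218.6 μs.
Leg 3: γ = 125; Δt_3 = 125.0 × 477 = 5.963×10⁴ μs.
Leg 4: 216 μs is already measured in the lab frame.
Total: 330.0 + 218.6 + 5.963×10⁴ + 216.0 μs.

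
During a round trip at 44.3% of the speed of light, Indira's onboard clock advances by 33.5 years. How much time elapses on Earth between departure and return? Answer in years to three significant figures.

β = 0.443; γ = 1/√(1 − 0.443²) = 1/√0.8038 = 1.115
Earth-frame duration is the dilated interval: Δt = γτ = 1.115 × 33.5 years.

Δt = 37.4 years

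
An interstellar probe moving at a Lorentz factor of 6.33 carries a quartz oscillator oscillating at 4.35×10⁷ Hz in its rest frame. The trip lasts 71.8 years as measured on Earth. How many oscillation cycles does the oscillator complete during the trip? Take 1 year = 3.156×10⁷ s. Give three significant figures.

γ = 6.33
The oscillator's own cycle count is N = f × τ where τ is the proper time aboard the probe. τ = Δt/γ = 71.8/6.330 = 11.34 years = 3.580×10⁸ s.
N = 4.35×10⁷ × 3.580×10⁸ = 1.557×10¹⁶.

N = 1.56×10¹⁶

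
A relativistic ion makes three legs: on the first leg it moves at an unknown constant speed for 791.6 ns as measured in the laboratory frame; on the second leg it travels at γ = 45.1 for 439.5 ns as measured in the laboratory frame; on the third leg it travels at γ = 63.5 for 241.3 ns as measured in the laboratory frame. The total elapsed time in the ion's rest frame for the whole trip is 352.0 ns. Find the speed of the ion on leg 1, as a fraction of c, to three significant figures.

β = 0.904

Leg 1: speed unknown; τ_1 = 791.6/γ_1.
Leg 2: γ = 45.1; τ_2 = 439.5/45.10 = 9.745 ns.
Leg 3: γ = 63.5; τ_3 = 241.3/63.50 = 3.800 ns.
Total proper time: τ_1 + 9.745 + 3.800 = 352.0, so τ_1 = 352.0 − 13.55 = 338.5 ns.
γ_1 = 791.6/338.5 = 2.339; β = √(1 − 1/γ²) = √0.8172.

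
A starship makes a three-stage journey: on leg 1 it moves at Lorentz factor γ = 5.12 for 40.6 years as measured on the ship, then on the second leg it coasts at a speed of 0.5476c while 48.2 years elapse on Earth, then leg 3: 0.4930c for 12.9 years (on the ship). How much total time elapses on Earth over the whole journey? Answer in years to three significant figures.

Δt = 271 years

Leg 1: γ = 5.12; Δt_1 = 5.120 × 40.6 = 207.9 years.
Leg 2: 48.2 years is already measured on Earth.
Leg 3: γ = 1/√(1 − 0.4930²) = 1/√0.7570 = 1.149; Δt_3 = 1.149 × 12.9 = 14.83 years.
Total: 207.9 + 48.20 + 14.83 years.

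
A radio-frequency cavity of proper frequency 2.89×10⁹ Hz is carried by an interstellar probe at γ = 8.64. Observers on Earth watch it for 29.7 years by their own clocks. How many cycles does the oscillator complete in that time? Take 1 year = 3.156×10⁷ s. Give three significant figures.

γ = 8.64
During 29.7 years of lab time, the oscillator's proper time advances by τ = Δt/γ = 29.7/8.640 = 3.438 years = 1.085×10⁸ s.
N = f × τ = 2.89×10⁹ × 1.085×10⁸ = 3.135×10¹⁷.

N = 3.14×10¹⁷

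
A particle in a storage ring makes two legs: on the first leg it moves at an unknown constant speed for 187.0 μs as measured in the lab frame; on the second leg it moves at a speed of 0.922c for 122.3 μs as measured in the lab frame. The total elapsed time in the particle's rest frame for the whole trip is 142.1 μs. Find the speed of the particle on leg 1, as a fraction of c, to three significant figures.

β = 0.862

Leg 1: speed unknown; τ_1 = 187.0/γ_1.
Leg 2: γ = 1/√(1 − 0.922²) = 1/√0.1499 = 2.583; τ_2 = 122.3/2.583 = 47.35 μs.
Total proper time: τ_1 + 47.35 = 142.1, so τ_1 = 142.1 − 47.35 = 94.75 μs.
γ_1 = 187.0/94.75 = 1.974; β = √(1 − 1/γ²) = √0.7433.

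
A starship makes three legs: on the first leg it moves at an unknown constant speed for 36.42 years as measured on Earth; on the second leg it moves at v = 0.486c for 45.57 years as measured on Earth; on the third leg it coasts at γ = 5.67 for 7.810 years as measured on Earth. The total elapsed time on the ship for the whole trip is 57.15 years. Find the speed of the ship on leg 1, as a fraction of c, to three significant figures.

β = 0.899

Leg 1: speed unknown; τ_1 = 36.42/γ_1.
Leg 2: γ = 1/√(1 − 0.486²) = 1/√0.7638 = 1.144; τ_2 = 45.57/1.144 = 39.83 years.
Leg 3: γ = 5.67; τ_3 = 7.810/5.670 = 1.377 years.
Total proper time: τ_1 + 39.83 + 1.377 = 57.15, so τ_1 = 57.15 − 41.20 = 15.95 years.
γ_1 = 36.42/15.95 = 2.284; β = √(1 − 1/γ²) = √0.8083.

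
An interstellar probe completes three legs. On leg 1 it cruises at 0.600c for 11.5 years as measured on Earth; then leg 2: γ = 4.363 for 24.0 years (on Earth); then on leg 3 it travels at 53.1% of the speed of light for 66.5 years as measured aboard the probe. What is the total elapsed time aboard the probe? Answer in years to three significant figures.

τ = 81.2 years

Leg 1: γ = 1/√(1 − 0.600²) = 5/4 = 1.250; τ_1 = 11.5/1.250 = 9.200 years.
Leg 2: γ = 4.363; τ_2 = 24.0/4.363 = 5.501 years.
Leg 3: 66.5 years is already measured aboard the probe.
Total: 9.200 + 5.501 + 66.50 years.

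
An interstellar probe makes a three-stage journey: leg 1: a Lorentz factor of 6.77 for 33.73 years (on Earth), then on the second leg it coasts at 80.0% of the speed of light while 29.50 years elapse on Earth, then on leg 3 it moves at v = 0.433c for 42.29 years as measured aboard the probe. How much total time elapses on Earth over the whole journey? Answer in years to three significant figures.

Leg 1: 33.73 years is already measured on Earth.
Leg 2: 29.50 years is already measured on Earth.
Leg 3: γ = 1/√(1 − 0.433²) = 1/√0.8125 = 1.109; Δt_3 = 1.109 × 42.29 = 46.92 years.
Total: 33.73 + 29.50 + 46.92 years.

Δt = 110 years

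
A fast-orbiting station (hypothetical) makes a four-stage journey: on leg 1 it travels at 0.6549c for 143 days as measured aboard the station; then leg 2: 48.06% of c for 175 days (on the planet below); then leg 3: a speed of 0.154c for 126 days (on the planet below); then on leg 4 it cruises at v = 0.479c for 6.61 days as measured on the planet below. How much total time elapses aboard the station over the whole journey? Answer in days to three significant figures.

Leg 1: 143 days is already measured aboard the station.
Leg 2: β = 0.4806; γ = 1/√(1 − 0.4806²) = 1/√0.7690 = 1.140; τ_2 = 175/1.140 = 153.5 days.
Leg 3: γ = 1/√(1 − 0.154²) = 1/√0.9763 = 1.012; τ_3 = 126/1.012 = 124.5 days.
Leg 4: γ = 1/√(1 − 0.479²) = 1/√0.7706 = 1.139; τ_4 = 6.61/1.139 = 5.802 days.
Total: 143.0 + 153.5 + 124.5 + 5.802 days.

τ = 427 days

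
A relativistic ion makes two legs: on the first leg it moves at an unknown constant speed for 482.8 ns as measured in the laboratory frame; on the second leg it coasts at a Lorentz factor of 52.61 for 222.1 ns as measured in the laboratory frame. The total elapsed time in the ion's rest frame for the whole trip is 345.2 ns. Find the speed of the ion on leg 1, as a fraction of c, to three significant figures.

Leg 1: speed unknown; τ_1 = 482.8/γ_1.
Leg 2: γ = 52.61; τ_2 = 222.1/52.61 = 4.222 ns.
Total proper time: τ_1 + 4.222 = 345.2, so τ_1 = 345.2 − 4.222 = 341.0 ns.
γ_1 = 482.8/341.0 = 1.416; β = √(1 − 1/γ²) = √0.5012.

β = 0.708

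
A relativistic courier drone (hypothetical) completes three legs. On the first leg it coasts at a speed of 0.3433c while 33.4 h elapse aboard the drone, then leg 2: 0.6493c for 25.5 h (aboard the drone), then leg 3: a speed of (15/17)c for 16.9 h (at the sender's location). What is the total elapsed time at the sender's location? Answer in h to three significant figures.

Leg 1: γ = 1/√(1 − 0.3433²) = 1/√0.8821 = 1.065; Δt_1 = 1.065 × 33.4 = 35.56 h.
Leg 2: γ = 1/√(1 − 0.6493²) = 1/√0.5784 = 1.315; Δt_2 = 1.315 × 25.5 = 33.53 h.
Leg 3: 16.9 h is already measured at the sender's location.
Total: 35.56 + 33.53 + 16.90 h.

Δt = 86.0 h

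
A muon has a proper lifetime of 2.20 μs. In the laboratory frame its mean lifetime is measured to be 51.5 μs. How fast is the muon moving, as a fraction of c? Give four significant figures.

β = 0.9991

γ = Δt/τ₀ = 51.5/2.20 = 23.41
β = √(1 − 1/γ²) = √(1 − 0.001825) = √0.9982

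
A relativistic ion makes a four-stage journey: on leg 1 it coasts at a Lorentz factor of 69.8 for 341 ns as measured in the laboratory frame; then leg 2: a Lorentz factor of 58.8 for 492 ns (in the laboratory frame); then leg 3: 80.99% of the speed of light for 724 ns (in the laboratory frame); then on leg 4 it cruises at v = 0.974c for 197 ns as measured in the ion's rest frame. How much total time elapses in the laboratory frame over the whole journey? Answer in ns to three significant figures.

Δt = 2430 ns

Leg 1: 341 ns is already measured in the laboratory frame.
Leg 2: 492 ns is already measured in the laboratory frame.
Leg 3: 724 ns is already measured in the laboratory frame.
Leg 4: γ = 1/√(1 − 0.974²) = 1/√0.05132 = 4.414; Δt_4 = 4.414 × 197 = 869.6 ns.
Total: 341.0 + 492.0 + 724.0 + 869.6 ns.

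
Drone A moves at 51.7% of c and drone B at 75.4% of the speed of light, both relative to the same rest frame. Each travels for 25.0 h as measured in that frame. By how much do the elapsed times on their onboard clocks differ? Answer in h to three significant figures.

|τ_A − τ_B| = 4.98 h

A: β = 0.517; γ = 1/√(1 − 0.517²) = 1/√0.7327 = 1.168; τ_A = 25.0/1.168 = 21.40 h.
B: β = 0.754; γ = 1/√(1 − 0.754²) = 1/√0.4315 = 1.522; τ_B = 25.0/1.522 = 16.42 h.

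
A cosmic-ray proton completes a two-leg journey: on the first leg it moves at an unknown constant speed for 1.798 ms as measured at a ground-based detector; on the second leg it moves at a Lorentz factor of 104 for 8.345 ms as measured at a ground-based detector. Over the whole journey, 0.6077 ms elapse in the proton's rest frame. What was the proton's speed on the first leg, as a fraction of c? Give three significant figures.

β = 0.956

Leg 1: speed unknown; τ_1 = 1.798/γ_1.
Leg 2: γ = 104; τ_2 = 8.345/104.0 = 0.08024 ms.
Total proper time: τ_1 + 0.08024 = 0.6077, so τ_1 = 0.6077 − 0.08024 = 0.5275 ms.
γ_1 = 1.798/0.5275 = 3.409; β = √(1 − 1/γ²) = √0.9139.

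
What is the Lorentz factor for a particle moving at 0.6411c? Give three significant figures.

γ = 1/√(1 − 0.6411²) = 1/√0.5890 = 1.303

γ = 1.30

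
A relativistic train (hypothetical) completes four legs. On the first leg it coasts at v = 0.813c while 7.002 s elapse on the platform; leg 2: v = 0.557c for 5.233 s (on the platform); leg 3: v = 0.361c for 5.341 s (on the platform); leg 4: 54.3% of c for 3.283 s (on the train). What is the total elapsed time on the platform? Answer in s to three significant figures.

Δt = 21.5 s

Leg 1: 7.002 s is already measured on the platform.
Leg 2: 5.233 s is already measured on the platform.
Leg 3: 5.341 s is already measured on the platform.
Leg 4: β = 0.543; γ = 1/√(1 − 0.543²) = 1/√0.7052 = 1.191; Δt_4 = 1.191 × 3.283 = 3.910 s.
Total: 7.002 + 5.233 + 5.341 + 3.910 s.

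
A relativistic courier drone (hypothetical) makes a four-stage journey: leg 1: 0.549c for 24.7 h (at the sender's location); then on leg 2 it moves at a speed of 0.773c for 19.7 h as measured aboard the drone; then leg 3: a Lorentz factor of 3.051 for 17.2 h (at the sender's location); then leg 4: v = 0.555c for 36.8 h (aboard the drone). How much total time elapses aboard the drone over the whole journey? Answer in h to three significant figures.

τ = 82.8 h

Leg 1: γ = 1/√(1 − 0.549²) = 1/√0.6986 = 1.196; τ_1 = 24.7/1.196 = 20.64 h.
Leg 2: 19.7 h is already measured aboard the drone.
Leg 3: γ = 3.051; τ_3 = 17.2/3.051 = 5.637 h.
Leg 4: 36.8 h is already measured aboard the drone.
Total: 20.64 + 19.70 + 5.637 + 36.80 h.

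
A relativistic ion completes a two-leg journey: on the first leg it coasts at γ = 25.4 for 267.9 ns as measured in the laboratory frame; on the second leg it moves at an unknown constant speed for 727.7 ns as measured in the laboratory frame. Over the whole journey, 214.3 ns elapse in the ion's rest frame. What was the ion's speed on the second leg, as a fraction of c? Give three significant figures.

Leg 1: γ = 25.4; τ_1 = 267.9/25.40 = 10.55 ns.
Leg 2: speed unknown; τ_2 = 727.7/γ_2.
Total proper time: 10.55 + τ_2 = 214.3, so τ_2 = 214.3 − 10.55 = 203.8 ns.
γ_2 = 727.7/203.8 = 3.571; β = √(1 − 1/γ²) = √0.9216.

β = 0.960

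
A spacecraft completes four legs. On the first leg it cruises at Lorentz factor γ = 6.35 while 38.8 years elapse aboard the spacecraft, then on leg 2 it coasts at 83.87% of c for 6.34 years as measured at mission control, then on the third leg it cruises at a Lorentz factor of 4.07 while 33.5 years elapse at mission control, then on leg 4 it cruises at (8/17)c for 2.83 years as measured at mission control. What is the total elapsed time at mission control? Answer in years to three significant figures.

Leg 1: γ = 6.35; Δt_1 = 6.350 × 38.8 = 246.4 years.
Leg 2: 6.34 years is already measured at mission control.
Leg 3: 33.5 years is already measured at mission control.
Leg 4: 2.83 years is already measured at mission control.
Total: 246.4 + 6.340 + 33.50 + 2.830 years.

Δt = 289 years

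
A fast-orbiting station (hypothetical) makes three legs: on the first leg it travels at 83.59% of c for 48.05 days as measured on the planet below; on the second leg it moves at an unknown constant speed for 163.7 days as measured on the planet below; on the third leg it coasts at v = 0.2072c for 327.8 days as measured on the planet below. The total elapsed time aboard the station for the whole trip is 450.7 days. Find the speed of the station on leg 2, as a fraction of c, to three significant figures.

β = 0.774

Leg 1: β = 0.8359; γ = 1/√(1 − 0.8359²) = 1/√0.3013 = 1.822; τ_1 = 48.05/1.822 = 26.37 days.
Leg 2: speed unknown; τ_2 = 163.7/γ_2.
Leg 3: γ = 1/√(1 − 0.2072²) = 1/√0.9571 = 1.022; τ_3 = 327.8/1.022 = 320.7 days.
Total proper time: 26.37 + τ_2 + 320.7 = 450.7, so τ_2 = 450.7 − 347.1 = 103.6 days.
γ_2 = 163.7/103.6 = 1.580; β = √(1 − 1/γ²) = √0.5992.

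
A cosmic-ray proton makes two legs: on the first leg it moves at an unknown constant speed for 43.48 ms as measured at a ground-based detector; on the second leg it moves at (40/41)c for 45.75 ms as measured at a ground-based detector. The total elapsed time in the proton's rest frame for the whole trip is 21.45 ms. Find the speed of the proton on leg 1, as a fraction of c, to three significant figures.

Leg 1: speed unknown; τ_1 = 43.48/γ_1.
Leg 2: γ = 1/√(1 − (40/41)²) = 41/9 ≈ 4.556; τ_2 = 45.75/4.556 = 10.04 ms.
Total proper time: τ_1 + 10.04 = 21.45, so τ_1 = 21.45 − 10.04 = 11.41 ms.
γ_1 = 43.48/11.41 = 3.812; β = √(1 − 1/γ²) = √0.9312.

β = 0.965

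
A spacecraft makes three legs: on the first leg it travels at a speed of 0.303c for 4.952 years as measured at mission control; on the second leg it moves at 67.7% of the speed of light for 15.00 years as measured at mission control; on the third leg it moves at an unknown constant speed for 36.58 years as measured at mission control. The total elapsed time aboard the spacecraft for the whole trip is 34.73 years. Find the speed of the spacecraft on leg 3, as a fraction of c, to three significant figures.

Leg 1: γ = 1/√(1 − 0.303²) = 1/√0.9082 = 1.049; τ_1 = 4.952/1.049 = 4.719 years.
Leg 2: β = 0.677; γ = 1/√(1 − 0.677²) = 1/√0.5417 = 1.359; τ_2 = 15.00/1.359 = 11.04 years.
Leg 3: speed unknown; τ_3 = 36.58/γ_3.
Total proper time: 4.719 + 11.04 + τ_3 = 34.73, so τ_3 = 34.73 − 15.76 = 18.97 years.
γ_3 = 36.58/18.97 = 1.928; β = √(1 − 1/γ²) = √0.7310.

β = 0.855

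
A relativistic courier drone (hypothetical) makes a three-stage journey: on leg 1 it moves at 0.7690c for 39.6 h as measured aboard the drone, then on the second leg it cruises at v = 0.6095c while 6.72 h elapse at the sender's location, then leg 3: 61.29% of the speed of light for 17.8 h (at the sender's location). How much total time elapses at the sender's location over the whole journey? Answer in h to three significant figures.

Leg 1: γ = 1/√(1 − 0.7690²) = 1/√0.4086 = 1.564; Δt_1 = 1.564 × 39.6 = 61.95 h.
Leg 2: 6.72 h is already measured at the sender's location.
Leg 3: 17.8 h is already measured at the sender's location.
Total: 61.95 + 6.720 + 17.80 h.

Δt = 86.5 h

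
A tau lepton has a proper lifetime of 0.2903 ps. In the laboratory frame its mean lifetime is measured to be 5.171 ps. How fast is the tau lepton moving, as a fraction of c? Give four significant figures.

γ = Δt/τ₀ = 5.171/0.2903 = 17.81
β = √(1 − 1/γ²) = √(1 − 0.003152) = √0.9968

v = 0.9984c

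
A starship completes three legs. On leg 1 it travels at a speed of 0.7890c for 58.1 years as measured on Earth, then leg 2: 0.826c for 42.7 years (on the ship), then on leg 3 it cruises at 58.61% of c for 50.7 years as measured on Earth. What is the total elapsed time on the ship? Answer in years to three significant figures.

τ = 119 years

Leg 1: γ = 1/√(1 − 0.7890²) = 1/√0.3775 = 1.628; τ_1 = 58.1/1.628 = 35.70 years.
Leg 2: 42.7 years is already measured on the ship.
Leg 3: β = 0.5861; γ = 1/√(1 − 0.5861²) = 1/√0.6565 = 1.234; τ_3 = 50.7/1.234 = 41.08 years.
Total: 35.70 + 42.70 + 41.08 years.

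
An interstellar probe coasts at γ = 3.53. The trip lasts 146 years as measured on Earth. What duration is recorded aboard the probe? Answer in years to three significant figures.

γ = 3.53
The interval measured on Earth is the dilated one; the clock aboard the probe measures the proper time τ = Δt/γ = 146/3.530 years.

τ = 41.4 years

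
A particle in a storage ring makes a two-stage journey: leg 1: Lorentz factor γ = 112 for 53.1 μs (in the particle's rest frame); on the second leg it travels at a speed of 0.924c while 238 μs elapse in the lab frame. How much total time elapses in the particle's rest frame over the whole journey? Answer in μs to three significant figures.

Leg 1: 53.1 μs is already measured in the particle's rest frame.
Leg 2: γ = 1/√(1 − 0.924²) = 1/√0.1462 = 2.615; τ_2 = 238/2.615 = 91.01 μs.
Total: 53.10 + 91.01 μs.

τ = 144 μs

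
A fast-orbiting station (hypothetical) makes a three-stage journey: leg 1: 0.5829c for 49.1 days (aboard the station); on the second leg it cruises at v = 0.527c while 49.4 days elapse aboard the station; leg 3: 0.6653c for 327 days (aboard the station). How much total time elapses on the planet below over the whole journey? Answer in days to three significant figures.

Leg 1: γ = 1/√(1 − 0.5829²) = 1/√0.6602 = 1.231; Δt_1 = 1.231 × 49.1 = 60.43 days.
Leg 2: γ = 1/√(1 − 0.527²) = 1/√0.7223 = 1.177; Δt_2 = 1.177 × 49.4 = 58.13 days.
Leg 3: γ = 1/√(1 − 0.6653²) = 1/√0.5574 = 1.339; Δt_3 = 1.339 × 327 = 438.0 days.
Total: 60.43 + 58.13 + 438.0 days.

Δt = 557 days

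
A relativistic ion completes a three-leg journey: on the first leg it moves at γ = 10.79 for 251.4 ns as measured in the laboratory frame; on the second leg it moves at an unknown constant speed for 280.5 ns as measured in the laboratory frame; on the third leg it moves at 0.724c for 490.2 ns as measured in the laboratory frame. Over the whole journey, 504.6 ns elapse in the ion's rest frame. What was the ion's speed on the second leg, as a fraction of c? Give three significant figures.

Leg 1: γ = 10.79; τ_1 = 251.4/10.79 = 23.30 ns.
Leg 2: speed unknown; τ_2 = 280.5/γ_2.
Leg 3: γ = 1/√(1 − 0.724²) = 1/√0.4758 = 1.450; τ_3 = 490.2/1.450 = 338.1 ns.
Total proper time: 23.30 + τ_2 + 338.1 = 504.6, so τ_2 = 504.6 − 361.4 = 143.2 ns.
γ_2 = 280.5/143.2 = 1.959; β = √(1 − 1/γ²) = √0.7395.

β = 0.860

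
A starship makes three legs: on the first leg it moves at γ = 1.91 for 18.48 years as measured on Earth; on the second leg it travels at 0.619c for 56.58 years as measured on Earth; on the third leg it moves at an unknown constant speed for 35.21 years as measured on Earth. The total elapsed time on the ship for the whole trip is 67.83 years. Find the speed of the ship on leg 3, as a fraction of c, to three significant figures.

Leg 1: γ = 1.91; τ_1 = 18.48/1.910 = 9.675 years.
Leg 2: γ = 1/√(1 − 0.619²) = 1/√0.6168 = 1.273; τ_2 = 56.58/1.273 = 44.44 years.
Leg 3: speed unknown; τ_3 = 35.21/γ_3.
Total proper time: 9.675 + 44.44 + τ_3 = 67.83, so τ_3 = 67.83 − 54.11 = 13.72 years.
γ_3 = 35.21/13.72 = 2.567; β = √(1 − 1/γ²) = √0.8482.

β = 0.921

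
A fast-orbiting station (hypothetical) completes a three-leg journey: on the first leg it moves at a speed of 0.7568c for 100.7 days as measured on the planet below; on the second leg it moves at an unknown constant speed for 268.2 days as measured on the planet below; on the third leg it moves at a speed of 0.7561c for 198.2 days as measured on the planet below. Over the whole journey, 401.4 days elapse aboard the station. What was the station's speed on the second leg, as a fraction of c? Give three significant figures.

β = 0.641

Leg 1: γ = 1/√(1 − 0.7568²) = 1/√0.4273 = 1.530; τ_1 = 100.7/1.530 = 65.82 days.
Leg 2: speed unknown; τ_2 = 268.2/γ_2.
Leg 3: γ = 1/√(1 − 0.7561²) = 1/√0.4283 = 1.528; τ_3 = 198.2/1.528 = 129.7 days.
Total proper time: 65.82 + τ_2 + 129.7 = 401.4, so τ_2 = 401.4 − 195.5 = 205.9 days.
γ_2 = 268.2/205.9 = 1.303; β = √(1 − 1/γ²) = √0.4108.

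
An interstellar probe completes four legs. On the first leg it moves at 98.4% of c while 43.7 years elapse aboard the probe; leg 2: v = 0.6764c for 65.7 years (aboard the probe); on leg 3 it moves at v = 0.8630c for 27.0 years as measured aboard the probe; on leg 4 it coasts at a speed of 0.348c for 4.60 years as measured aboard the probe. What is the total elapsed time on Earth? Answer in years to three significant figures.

Δt = 393 years

Leg 1: β = 0.984; γ = 1/√(1 − 0.984²) = 1/√0.03174 = 5.613; Δt_1 = 5.613 × 43.7 = 245.3 years.
Leg 2: γ = 1/√(1 − 0.6764²) = 1/√0.5425 = 1.358; Δt_2 = 1.358 × 65.7 = 89.20 years.
Leg 3: γ = 1/√(1 − 0.8630²) = 1/√0.2552 = 1.979; Δt_3 = 1.979 × 27.0 = 53.44 years.
Leg 4: γ = 1/√(1 − 0.348²) = 1/√0.8789 = 1.067; Δt_4 = 1.067 × 4.60 = 4.907 years.
Total: 245.3 + 89.20 + 53.44 + 4.907 years.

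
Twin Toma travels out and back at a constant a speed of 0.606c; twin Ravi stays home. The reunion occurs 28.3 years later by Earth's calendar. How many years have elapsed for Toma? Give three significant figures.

τ = 22.5 years

γ = 1/√(1 − 0.606²) = 1/√0.6328 = 1.257
Toma's clock measures proper time along the trip: τ = Δt/γ = 28.3/1.257 years.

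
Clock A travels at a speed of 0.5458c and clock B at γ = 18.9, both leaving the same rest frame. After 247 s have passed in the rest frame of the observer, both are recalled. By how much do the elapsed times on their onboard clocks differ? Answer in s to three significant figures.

A: γ = 1/√(1 − 0.5458²) = 1/√0.7021 = 1.193; τ_A = 247/1.193 = 207.0 s.
B: γ = 18.9; τ_B = 247/18.90 = 13.07 s.

|τ_A − τ_B| = 194 s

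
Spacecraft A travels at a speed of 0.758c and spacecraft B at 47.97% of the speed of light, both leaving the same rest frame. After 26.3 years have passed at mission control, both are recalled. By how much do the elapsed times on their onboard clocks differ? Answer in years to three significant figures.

A: γ = 1/√(1 − 0.758²) = 1/√0.4254 = 1.533; τ_A = 26.3/1.533 = 17.15 years.
B: β = 0.4797; γ = 1/√(1 − 0.4797²) = 1/√0.7699 = 1.140; τ_B = 26.3/1.140 = 23.08 years.

|τ_A − τ_B| = 5.92 years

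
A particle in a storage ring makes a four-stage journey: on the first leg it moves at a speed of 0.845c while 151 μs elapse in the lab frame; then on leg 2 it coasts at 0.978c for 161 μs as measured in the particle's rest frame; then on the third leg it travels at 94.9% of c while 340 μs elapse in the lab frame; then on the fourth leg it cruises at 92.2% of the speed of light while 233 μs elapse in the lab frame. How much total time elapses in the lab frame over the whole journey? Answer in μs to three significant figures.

Leg 1: 151 μs is already measured in the lab frame.
Leg 2: γ = 1/√(1 − 0.978²) = 1/√0.04352 = 4.794; Δt_2 = 4.794 × 161 = 771.8 μs.
Leg 3: 340 μs is already measured in the lab frame.
Leg 4: 233 μs is already measured in the lab frame.
Total: 151.0 + 771.8 + 340.0 + 233.0 μs.

Δt = 1500 μs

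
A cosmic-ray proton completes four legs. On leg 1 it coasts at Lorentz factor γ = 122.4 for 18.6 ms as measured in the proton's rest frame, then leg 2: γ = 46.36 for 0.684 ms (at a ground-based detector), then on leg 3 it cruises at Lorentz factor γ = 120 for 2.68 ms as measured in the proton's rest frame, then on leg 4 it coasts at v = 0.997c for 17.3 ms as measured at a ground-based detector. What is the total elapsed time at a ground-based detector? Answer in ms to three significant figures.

Δt = 2620 ms

Leg 1: γ = 122.4; Δt_1 = 122.4 × 18.6 = 2277 ms.
Leg 2: 0.684 ms is already measured at a ground-based detector.
Leg 3: γ = 120; Δt_3 = 120.0 × 2.68 = 321.6 ms.
Leg 4: 17.3 ms is already measured at a ground-based detector.
Total: 2277 + 0.6840 + 321.6 + 17.30 ms.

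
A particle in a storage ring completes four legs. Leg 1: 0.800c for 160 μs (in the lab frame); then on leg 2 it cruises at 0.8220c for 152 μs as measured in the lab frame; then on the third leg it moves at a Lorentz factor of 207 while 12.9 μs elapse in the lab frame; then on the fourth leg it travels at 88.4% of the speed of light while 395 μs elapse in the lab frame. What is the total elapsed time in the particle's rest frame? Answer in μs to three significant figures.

Leg 1: γ = 1/√(1 − 0.800²) = 5/3 ≈ 1.667; τ_1 = 160/1.667 = 96.00 μs.
Leg 2: γ = 1/√(1 − 0.8220²) = 1/√0.3243 = 1.756; τ_2 = 152/1.756 = 86.56 μs.
Leg 3: γ = 207; τ_3 = 12.9/207.0 = 0.06232 μs.
Leg 4: β = 0.884; γ = 1/√(1 − 0.884²) = 1/√0.2185 = 2.139; τ_4 = 395/2.139 = 184.7 μs.
Total: 96.00 + 86.56 + 0.06232 + 184.7 μs.

τ = 367 μs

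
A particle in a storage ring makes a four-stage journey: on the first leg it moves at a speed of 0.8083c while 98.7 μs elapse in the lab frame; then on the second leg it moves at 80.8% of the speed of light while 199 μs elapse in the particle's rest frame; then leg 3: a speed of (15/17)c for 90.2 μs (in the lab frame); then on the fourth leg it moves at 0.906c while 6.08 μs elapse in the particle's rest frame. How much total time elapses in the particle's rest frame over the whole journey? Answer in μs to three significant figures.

Leg 1: γ = 1/√(1 − 0.8083²) = 1/√0.3467 = 1.698; τ_1 = 98.7/1.698 = 58.11 μs.
Leg 2: 199 μs is already measured in the particle's rest frame.
Leg 3: γ = 1/√(1 − (15/17)²) = 17/8 = 2.125; τ_3 = 90.2/2.125 = 42.45 μs.
Leg 4: 6.08 μs is already measured in the particle's rest frame.
Total: 58.11 + 199.0 + 42.45 + 6.080 μs.

τ = 306 μs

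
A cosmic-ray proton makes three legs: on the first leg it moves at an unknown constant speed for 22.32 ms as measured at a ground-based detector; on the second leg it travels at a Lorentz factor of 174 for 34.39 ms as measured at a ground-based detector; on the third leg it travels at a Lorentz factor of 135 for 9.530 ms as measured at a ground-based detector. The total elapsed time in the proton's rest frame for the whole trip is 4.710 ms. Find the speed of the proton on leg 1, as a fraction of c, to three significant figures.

Leg 1: speed unknown; τ_1 = 22.32/γ_1.
Leg 2: γ = 174; τ_2 = 34.39/174.0 = 0.1976 ms.
Leg 3: γ = 135; τ_3 = 9.530/135.0 = 0.07059 ms.
Total proper time: τ_1 + 0.1976 + 0.07059 = 4.710, so τ_1 = 4.710 − 0.2682 = 4.442 ms.
γ_1 = 22.32/4.442 = 5.025; β = √(1 − 1/γ²) = √0.9604.

β = 0.980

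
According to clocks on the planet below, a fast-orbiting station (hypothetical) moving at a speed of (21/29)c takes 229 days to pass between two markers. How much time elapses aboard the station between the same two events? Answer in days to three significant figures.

τ = 158 days

γ = 1/√(1 − (21/29)²) = 29/20 = 1.450
The interval measured on the planet below is the dilated one; the clock aboard the station measures the proper time τ = Δt/γ = 229/1.450 days.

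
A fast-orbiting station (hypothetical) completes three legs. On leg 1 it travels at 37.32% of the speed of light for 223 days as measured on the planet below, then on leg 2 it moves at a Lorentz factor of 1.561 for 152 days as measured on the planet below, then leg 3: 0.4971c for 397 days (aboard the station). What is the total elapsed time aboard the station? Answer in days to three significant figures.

τ = 701 days

Leg 1: β = 0.3732; γ = 1/√(1 − 0.3732²) = 1/√0.8607 = 1.078; τ_1 = 223/1.078 = 206.9 days.
Leg 2: γ = 1.561; τ_2 = 152/1.561 = 97.37 days.
Leg 3: 397 days is already measured aboard the station.
Total: 206.9 + 97.37 + 397.0 days.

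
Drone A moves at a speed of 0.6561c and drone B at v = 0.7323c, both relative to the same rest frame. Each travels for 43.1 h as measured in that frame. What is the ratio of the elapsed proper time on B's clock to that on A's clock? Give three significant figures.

A: γ = 1/√(1 − 0.6561²) = 1/√0.5695 = 1.325. B: γ = 1/√(1 − 0.7323²) = 1/√0.4637 = 1.468.
τ_A/τ_B = γ_B/γ_A = 1.468/1.325 = 1.108, so τ_B/τ_A = 0.9024.

τ_B/τ_A = 0.902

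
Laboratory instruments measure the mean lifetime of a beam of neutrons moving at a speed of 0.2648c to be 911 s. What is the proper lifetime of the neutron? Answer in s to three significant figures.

γ = 1/√(1 − 0.2648²) = 1/√0.9299 = 1.037
The lab-frame lifetime is the dilated interval; the proper lifetime is τ₀ = Δt/γ = 911/1.037 s.

τ₀ = 878 s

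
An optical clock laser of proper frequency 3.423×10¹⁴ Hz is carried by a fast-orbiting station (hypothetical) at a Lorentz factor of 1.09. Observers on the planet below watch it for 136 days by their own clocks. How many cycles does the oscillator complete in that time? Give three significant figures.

γ = 1.09
During 136 days of lab time, the oscillator's proper time advances by τ = Δt/γ = 136/1.090 = 124.8 days = 1.078×10⁷ s.
N = f × τ = 3.423×10¹⁴ × 1.078×10⁷ = 3.690×10²¹.

N = 3.69×10²¹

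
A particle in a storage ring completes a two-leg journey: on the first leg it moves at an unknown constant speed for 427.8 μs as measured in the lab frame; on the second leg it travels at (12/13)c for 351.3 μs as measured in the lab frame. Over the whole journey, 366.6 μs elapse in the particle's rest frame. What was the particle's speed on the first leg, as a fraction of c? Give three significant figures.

Leg 1: speed unknown; τ_1 = 427.8/γ_1.
Leg 2: γ = 1/√(1 − (12/13)²) = 13/5 = 2.600; τ_2 = 351.3/2.600 = 135.1 μs.
Total proper time: τ_1 + 135.1 = 366.6, so τ_1 = 366.6 − 135.1 = 231.5 μs.
γ_1 = 427.8/231.5 = 1.848; β = √(1 − 1/γ²) = √0.7072.

β = 0.841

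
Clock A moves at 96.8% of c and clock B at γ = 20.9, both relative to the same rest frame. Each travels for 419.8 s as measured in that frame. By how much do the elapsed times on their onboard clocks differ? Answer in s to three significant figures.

A: β = 0.968; γ = 1/√(1 − 0.968²) = 1/√0.06298 = 3.985; τ_A = 419.8/3.985 = 105.3 s.
B: γ = 20.9; τ_B = 419.8/20.90 = 20.09 s.

|τ_A − τ_B| = 85.3 s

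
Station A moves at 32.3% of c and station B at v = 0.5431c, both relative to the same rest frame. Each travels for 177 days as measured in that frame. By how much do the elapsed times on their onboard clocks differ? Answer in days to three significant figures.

|τ_A − τ_B| = 18.9 days

A: β = 0.323; γ = 1/√(1 − 0.323²) = 1/√0.8957 = 1.057; τ_A = 177/1.057 = 167.5 days.
B: γ = 1/√(1 − 0.5431²) = 1/√0.7050 = 1.191; τ_B = 177/1.191 = 148.6 days.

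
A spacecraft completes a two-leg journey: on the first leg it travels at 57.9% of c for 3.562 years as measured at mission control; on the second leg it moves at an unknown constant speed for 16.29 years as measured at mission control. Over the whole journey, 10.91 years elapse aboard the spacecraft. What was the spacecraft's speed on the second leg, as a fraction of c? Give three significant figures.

β = 0.871

Leg 1: β = 0.579; γ = 1/√(1 − 0.579²) = 1/√0.6648 = 1.227; τ_1 = 3.562/1.227 = 2.904 years.
Leg 2: speed unknown; τ_2 = 16.29/γ_2.
Total proper time: 2.904 + τ_2 = 10.91, so τ_2 = 10.91 − 2.904 = 8.006 years.
γ_2 = 16.29/8.006 = 2.035; β = √(1 − 1/γ²) = √0.7585.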